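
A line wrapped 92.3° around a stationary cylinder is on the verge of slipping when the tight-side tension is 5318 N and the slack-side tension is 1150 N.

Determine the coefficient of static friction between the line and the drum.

T₂/T₁ = e^{μβ} → μ = ln(T₂/T₁)/β.
β = 92.3° = 1.611 rad.
μ = ln(5318/1150)/1.611 = ln(4.624)/1.611 = 0.951.

μ ≈ 0.951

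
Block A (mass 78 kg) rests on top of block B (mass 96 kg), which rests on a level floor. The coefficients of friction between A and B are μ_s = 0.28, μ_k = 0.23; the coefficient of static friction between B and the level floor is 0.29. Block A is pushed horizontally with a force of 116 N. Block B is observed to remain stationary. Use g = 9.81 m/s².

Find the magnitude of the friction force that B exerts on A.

Normal force at the A–B interface: N₁ = m_A g = 765.2 N.
So the A–B interface can sustain at most μ_s N₁ = 214.3 N of static friction.
P = 116 N is within that limit, so A and B move together (both at rest); the A–B friction is simply f₁ = P = 116 N.
B experiences an equal 116 N forward from A (third law). B is in equilibrium, so the floor supplies f₂ = 116 N of static friction (limit μ_s(m_A+m_B)g = 495 N, not exceeded).

f ≈ 116 N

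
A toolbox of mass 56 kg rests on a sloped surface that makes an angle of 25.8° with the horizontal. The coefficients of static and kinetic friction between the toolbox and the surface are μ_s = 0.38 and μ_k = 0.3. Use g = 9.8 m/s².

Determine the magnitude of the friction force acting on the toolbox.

The normal reaction is N = m g cos θ = 494.1 N.
Along the slope the weight component is m g sin θ = 238.9 N; friction must supply exactly this, acting up-slope.
Maximum static friction available: μ_s N = 0.38 × 494.1 = 187.8 N.
|238.9| exceeds 187.8 N, so the toolbox slips down-slope; friction is kinetic, f = μ_k N = 0.3×494.1 = 148 N.

f ≈ 148 N (up the incline)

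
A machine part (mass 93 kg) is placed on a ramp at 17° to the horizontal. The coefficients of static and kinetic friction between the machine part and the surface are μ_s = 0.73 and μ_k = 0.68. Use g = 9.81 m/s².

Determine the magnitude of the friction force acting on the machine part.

f ≈ 267 N (up the incline)

The normal reaction is N = m g cos θ = 872.5 N.
Along the slope the weight component is m g sin θ = 266.7 N; friction must supply exactly this, acting up-slope.
The static-friction ceiling is μ_s N = 0.73 × 872.5 = 636.9 N.
Since |266.7| ≤ 636.9 N, no slip — friction simply equals what equilibrium demands.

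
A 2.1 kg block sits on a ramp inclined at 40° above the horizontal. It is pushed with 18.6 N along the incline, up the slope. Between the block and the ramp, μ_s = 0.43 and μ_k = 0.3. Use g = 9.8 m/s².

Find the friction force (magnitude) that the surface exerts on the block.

f ≈ 5.37 N (down the incline)

The normal reaction is N = m g cos θ = 15.77 N.
For equilibrium along the incline the friction force must supply f = m g sin θ − P = 13.23 − 18.6 = -5.371 N (positive meaning up-slope).
Maximum static friction available: μ_s N = 0.43 × 15.77 = 6.779 N.
Since |-5.371| ≤ 6.779 N, no slip — friction simply equals what equilibrium demands.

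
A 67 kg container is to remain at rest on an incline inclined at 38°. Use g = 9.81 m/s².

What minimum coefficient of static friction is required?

μ_s,min ≈ 0.781

At the slip threshold m g sin θ = μ_s m g cos θ, so μ_s,min = tan θ.
μ_s,min = tan 38° = 0.781.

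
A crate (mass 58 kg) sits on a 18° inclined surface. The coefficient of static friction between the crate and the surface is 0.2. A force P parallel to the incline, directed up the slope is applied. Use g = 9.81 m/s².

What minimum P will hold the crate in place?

The crate tends to slide down (tan θ > μ_s), so at the point of impending slip friction acts up-slope at its limit: f = μ_s N.
P is parallel to the surface, so N = m g cos θ = 541 N.
Along the incline: P + μ_s N = m g sin θ, so P = 176 − 0.2×541 = 67.6 N.

P_min ≈ 67.6 N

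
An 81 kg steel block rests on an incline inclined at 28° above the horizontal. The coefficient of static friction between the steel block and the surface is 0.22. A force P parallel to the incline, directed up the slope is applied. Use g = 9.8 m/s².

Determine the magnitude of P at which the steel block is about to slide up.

At impending motion up the slope, friction acts down-slope at its limit: f = μ_s N.
P is parallel to the surface, so N = m g cos θ = 701 N.
Along the incline: P = m g sin θ + μ_s N = 373 + 0.22×701 = 527 N.

P ≈ 527 N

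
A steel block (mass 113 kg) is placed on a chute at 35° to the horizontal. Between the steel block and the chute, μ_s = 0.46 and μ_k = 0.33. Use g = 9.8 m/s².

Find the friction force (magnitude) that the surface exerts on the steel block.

f ≈ 299 N (up the incline)

Normal force: N = m g cos θ = 113 × 9.8 × cos 35° = 907.1 N.
Along the slope the weight component is m g sin θ = 635.2 N; friction must supply exactly this, acting up-slope.
Maximum static friction available: μ_s N = 0.46 × 907.1 = 417.3 N.
Since |635.2| > 417.3 N, static friction cannot hold it; the steel block slides down the incline and kinetic friction applies: f = μ_k N = 0.33 × 907.1 = 299 N.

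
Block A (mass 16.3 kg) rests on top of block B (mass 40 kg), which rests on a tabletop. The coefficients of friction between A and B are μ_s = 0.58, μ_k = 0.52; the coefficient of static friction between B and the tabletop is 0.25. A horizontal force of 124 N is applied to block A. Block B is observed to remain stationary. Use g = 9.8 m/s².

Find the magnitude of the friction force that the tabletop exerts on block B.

f ≈ 83.1 N

The normal force B exerts on A is simply A's weight, N₁ = 159.7 N.
So the A–B interface can sustain at most μ_s N₁ = 92.65 N of static friction.
P = 124 N exceeds that limit, so A slips over B and the interface friction becomes kinetic: f₁ = μ_k N₁ = 0.52×159.7 = 83.1 N.
By Newton's third law B feels 83.1 N forward from A. With B stationary, the floor's static friction on B balances it: f₂ = 83.1 N (well within μ_s(m_A+m_B)g = 137.9 N).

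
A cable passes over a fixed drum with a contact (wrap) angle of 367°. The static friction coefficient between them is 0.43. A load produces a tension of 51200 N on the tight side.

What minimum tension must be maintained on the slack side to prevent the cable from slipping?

T_min ≈ 3260 N

Capstan equation at impending slip: T_tight/T_slack = e^{μβ}.
β = 367° = 6.405 rad; e^{μβ} = e^{0.43×6.405} = 15.71.
T_slack = T_tight / e^{μβ} = 51200 / 15.71 = 3260 N.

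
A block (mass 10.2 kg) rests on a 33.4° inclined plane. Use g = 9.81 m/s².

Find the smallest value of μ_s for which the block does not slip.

At the slip threshold m g sin θ = μ_s m g cos θ, so μ_s,min = tan θ.
μ_s,min = tan 33.4° = 0.659.

μ_s,min ≈ 0.659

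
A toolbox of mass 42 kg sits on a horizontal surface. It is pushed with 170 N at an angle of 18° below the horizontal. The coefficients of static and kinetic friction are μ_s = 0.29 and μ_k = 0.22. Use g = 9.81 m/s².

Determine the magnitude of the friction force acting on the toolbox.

f ≈ 102 N

Vertical equilibrium gives N = m g + P sin α = 464.6 N.
Horizontally, friction must balance P cos α = 161.7 N.
μ_s N = 0.29 × 464.6 = 134.7 N.
161.7 > 134.7 N → the toolbox slides; f = μ_k N = 0.22×464.6 = 102 N.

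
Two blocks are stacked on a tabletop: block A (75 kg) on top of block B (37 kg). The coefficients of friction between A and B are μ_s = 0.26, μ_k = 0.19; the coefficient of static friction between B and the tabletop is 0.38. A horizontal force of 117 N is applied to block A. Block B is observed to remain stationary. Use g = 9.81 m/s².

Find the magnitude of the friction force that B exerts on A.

Normal force at the A–B interface: N₁ = m_A g = 735.8 N.
Maximum static friction on A from B: μ_s N₁ = 0.26×735.8 = 191.3 N.
P = 117 N is within that limit, so A and B move together (both at rest); the A–B friction is simply f₁ = P = 117 N.
By Newton's third law B feels 117 N forward from A. With B stationary, the floor's static friction on B balances it: f₂ = 117 N (well within μ_s(m_A+m_B)g = 417.5 N).

f ≈ 117 N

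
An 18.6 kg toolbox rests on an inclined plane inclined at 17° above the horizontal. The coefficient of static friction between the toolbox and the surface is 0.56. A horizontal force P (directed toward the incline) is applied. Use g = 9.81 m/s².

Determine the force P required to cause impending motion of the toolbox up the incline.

At impending motion up the slope, friction acts down-slope at its limit: f = μ_s N.
Perpendicular to the incline: N = m g cos θ + P sin θ.
Along the incline: P cos θ = m g sin θ + μ_s N = m g sin θ + μ_s (m g cos θ + P sin θ).
Solving, P (cos θ − μ_s sin θ) = m g (sin θ + μ_s cos θ), so P = 18.6×9.81×(sin 17° + 0.56 cos 17°)/(cos 17° − 0.56 sin 17°) = 182×0.8279/0.7926 = 191 N.

P ≈ 191 N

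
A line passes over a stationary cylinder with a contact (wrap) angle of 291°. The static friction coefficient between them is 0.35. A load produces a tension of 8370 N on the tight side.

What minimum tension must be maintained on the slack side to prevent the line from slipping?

T_min ≈ 1410 N

Capstan equation at impending slip: T_tight/T_slack = e^{μβ}.
β = 291° = 5.079 rad; e^{μβ} = e^{0.35×5.079} = 5.916.
T_slack = T_tight / e^{μβ} = 8370 / 5.916 = 1410 N.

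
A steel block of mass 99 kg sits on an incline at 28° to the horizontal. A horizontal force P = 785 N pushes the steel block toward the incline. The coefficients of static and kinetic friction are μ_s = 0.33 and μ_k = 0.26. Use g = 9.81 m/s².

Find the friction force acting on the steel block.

Resolve perpendicular to the incline: N = m g cos θ + P sin θ = 99×9.81×cos 28° + 785×sin 28° = 1226 N.
Parallel to the incline: P cos θ − m g sin θ = 693.1 − 455.9 = 237.2 N; the friction needed to balance this is 237.2 N acting down the slope.
The limit of static friction is μ_s N = 404.6 N.
|f_req| = 237.2 ≤ 404.6 N → the steel block is in equilibrium; friction equals the required value.

f ≈ 237 N (down the incline)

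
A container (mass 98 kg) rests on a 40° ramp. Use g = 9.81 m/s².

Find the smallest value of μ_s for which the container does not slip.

μ_s,min ≈ 0.839

At the slip threshold m g sin θ = μ_s m g cos θ, so μ_s,min = tan θ.
μ_s,min = tan 40° = 0.839.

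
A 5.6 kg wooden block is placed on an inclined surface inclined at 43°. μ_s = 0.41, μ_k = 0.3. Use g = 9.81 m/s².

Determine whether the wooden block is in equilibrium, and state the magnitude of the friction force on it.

f ≈ 12.1 N

N = m g cos θ = 40.2 N.
Down-slope weight component: m g sin θ = 37.5 N.
μ_s N = 16.5 N.
37.5 > 16.5 N, so it slides; kinetic friction f = μ_k N = 0.3×40.2 = 12.1 N.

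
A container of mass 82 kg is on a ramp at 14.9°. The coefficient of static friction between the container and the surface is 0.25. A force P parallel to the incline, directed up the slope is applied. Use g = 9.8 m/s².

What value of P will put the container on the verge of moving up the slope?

P ≈ 401 N

At impending motion up the slope, friction acts down-slope at its limit: f = μ_s N.
P is parallel to the surface, so N = m g cos θ = 777 N.
Along the incline: P = m g sin θ + μ_s N = 207 + 0.25×777 = 401 N.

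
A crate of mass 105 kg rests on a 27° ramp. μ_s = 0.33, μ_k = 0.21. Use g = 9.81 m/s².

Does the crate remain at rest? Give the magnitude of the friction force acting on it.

N = m g cos θ = 918 N.
Down-slope weight component: m g sin θ = 468 N.
μ_s N = 303 N.
468 > 303 N, so it slides; kinetic friction f = μ_k N = 0.21×918 = 193 N.

f ≈ 193 N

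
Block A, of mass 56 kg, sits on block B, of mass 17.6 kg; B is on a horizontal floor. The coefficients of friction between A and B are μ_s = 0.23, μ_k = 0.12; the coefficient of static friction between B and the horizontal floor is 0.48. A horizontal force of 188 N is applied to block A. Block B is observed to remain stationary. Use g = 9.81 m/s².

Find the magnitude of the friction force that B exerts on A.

f ≈ 65.9 N

Between the blocks, N₁ = m_A g = 549.4 N.
So the A–B interface can sustain at most μ_s N₁ = 126.4 N of static friction.
Since P = 188 N > 126.4 N, A slides on B; the A–B friction is kinetic: f₁ = μ_k N₁ = 0.12×549.4 = 65.9 N.
B experiences an equal 65.9 N forward from A (third law). B is in equilibrium, so the floor supplies f₂ = 65.9 N of static friction (limit μ_s(m_A+m_B)g = 346.6 N, not exceeded).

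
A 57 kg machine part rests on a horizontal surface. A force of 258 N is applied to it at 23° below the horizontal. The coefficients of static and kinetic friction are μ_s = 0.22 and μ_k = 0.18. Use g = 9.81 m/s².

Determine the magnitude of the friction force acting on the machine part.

N = m g + P sin α = 559.2 + 258×sin 23° = 660 N.
The horizontal driving force is P cos α = 237.5 N, so equilibrium needs friction f = 237.5 N.
The static-friction limit is μ_s N = 145.2 N.
237.5 > 145.2 N → the machine part slides; f = μ_k N = 0.18×660 = 119 N.

f ≈ 119 N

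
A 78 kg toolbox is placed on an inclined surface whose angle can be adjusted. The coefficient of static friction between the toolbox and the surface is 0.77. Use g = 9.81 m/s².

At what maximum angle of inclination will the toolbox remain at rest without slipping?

θ_max ≈ 37.6°

At the slip threshold, m g sin θ = μ_s · m g cos θ, so tan θ = μ_s.
θ_max = arctan(0.77) = 37.6°.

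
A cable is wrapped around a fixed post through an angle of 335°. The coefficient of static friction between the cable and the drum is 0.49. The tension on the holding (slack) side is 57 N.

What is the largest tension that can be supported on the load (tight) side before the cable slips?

T_max ≈ 1000 N

At impending slip the capstan equation gives T₂/T₁ = e^{μβ} with β in radians.
β = 335° × π/180 = 5.847 rad.
e^{μβ} = e^{0.49×5.847} = 17.55.
T₂ = T₁ · e^{μβ} = 57 × 17.55 = 1000 N.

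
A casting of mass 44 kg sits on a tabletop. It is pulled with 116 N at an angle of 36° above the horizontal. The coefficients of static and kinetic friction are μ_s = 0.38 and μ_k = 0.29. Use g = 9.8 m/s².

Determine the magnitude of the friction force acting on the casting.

f ≈ 93.8 N

N = m g − P sin α = 431.2 − 116×sin 36° = 363 N.
For equilibrium, f = P cos α = 116×cos 36° = 93.85 N.
μ_s N = 0.38 × 363 = 137.9 N.
Since 93.85 N does not exceed the limit, the casting stays at rest and f = 93.8 N.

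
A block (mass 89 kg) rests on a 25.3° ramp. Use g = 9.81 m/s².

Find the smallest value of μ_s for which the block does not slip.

At the slip threshold m g sin θ = μ_s m g cos θ, so μ_s,min = tan θ.
μ_s,min = tan 25.3° = 0.473.

μ_s,min ≈ 0.473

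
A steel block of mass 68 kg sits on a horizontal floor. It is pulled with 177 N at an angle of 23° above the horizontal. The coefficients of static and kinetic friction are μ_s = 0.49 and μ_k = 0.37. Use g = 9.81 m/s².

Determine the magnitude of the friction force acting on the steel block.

Vertical equilibrium gives N = m g − P sin α = 597.9 N.
For equilibrium, f = P cos α = 177×cos 23° = 162.9 N.
μ_s N = 0.49 × 597.9 = 293 N.
Since 162.9 N does not exceed the limit, the steel block stays at rest and f = 163 N.

f ≈ 163 N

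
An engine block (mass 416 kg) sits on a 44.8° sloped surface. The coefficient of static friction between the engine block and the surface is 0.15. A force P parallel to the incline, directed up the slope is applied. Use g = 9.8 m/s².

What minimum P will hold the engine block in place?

P_min ≈ 2440 N

The engine block tends to slide down (tan θ > μ_s), so at the point of impending slip friction acts up-slope at its limit: f = μ_s N.
P is parallel to the surface, so N = m g cos θ = 2890 N.
Along the incline: P + μ_s N = m g sin θ, so P = 2870 − 0.15×2890 = 2440 N.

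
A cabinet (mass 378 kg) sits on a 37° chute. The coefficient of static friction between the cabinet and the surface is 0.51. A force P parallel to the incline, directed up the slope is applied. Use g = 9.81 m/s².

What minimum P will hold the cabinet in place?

The cabinet tends to slide down (tan θ > μ_s), so at the point of impending slip friction acts up-slope at its limit: f = μ_s N.
P is parallel to the surface, so N = m g cos θ = 2960 N.
Along the incline: P + μ_s N = m g sin θ, so P = 2230 − 0.51×2960 = 721 N.

P_min ≈ 721 N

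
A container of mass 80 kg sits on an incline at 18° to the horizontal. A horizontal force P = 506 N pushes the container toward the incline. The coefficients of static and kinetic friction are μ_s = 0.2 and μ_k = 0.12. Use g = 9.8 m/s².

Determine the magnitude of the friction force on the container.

The horizontal push has a component P sin θ into the surface, so N = m g cos θ + P sin θ = 745.6 + 156.4 = 902 N.
Parallel to the incline: P cos θ − m g sin θ = 481.2 − 242.3 = 239 N; the friction needed to balance this is 239 N acting down the slope.
Maximum static friction: μ_s N = 0.2 × 902 = 180.4 N.
|f_req| = 239 > 180.4 N → the container slides up the incline; f = μ_k N = 0.12 × 902 = 108 N.

f ≈ 108 N (down the incline)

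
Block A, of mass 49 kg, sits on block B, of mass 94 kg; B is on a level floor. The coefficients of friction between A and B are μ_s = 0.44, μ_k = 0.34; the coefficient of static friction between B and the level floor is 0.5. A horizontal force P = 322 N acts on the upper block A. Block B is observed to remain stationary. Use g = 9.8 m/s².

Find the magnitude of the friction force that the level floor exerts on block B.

f ≈ 163 N

Normal force at the A–B interface: N₁ = m_A g = 480.2 N.
Maximum static friction on A from B: μ_s N₁ = 0.44×480.2 = 211.3 N.
P = 322 N exceeds that limit, so A slips over B and the interface friction becomes kinetic: f₁ = μ_k N₁ = 0.34×480.2 = 163 N.
B experiences an equal 163 N forward from A (third law). B is in equilibrium, so the floor supplies f₂ = 163 N of static friction (limit μ_s(m_A+m_B)g = 700.7 N, not exceeded).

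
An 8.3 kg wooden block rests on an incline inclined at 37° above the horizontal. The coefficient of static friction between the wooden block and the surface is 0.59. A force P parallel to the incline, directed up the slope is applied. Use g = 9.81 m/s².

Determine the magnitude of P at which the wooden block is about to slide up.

At impending motion up the slope, friction acts down-slope at its limit: f = μ_s N.
P is parallel to the surface, so N = m g cos θ = 65 N.
Along the incline: P = m g sin θ + μ_s N = 49 + 0.59×65 = 87.4 N.

P ≈ 87.4 N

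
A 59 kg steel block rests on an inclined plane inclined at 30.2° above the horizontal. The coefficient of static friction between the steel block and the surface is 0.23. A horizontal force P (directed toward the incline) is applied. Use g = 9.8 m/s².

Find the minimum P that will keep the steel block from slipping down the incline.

P_min ≈ 180 N

The steel block tends to slide down (tan θ > μ_s), so at the point of impending slip friction acts up-slope at its limit: f = μ_s N.
Perpendicular to the incline: N = m g cos θ + P sin θ.
Along the incline: P cos θ + μ_s N = m g sin θ, i.e. P cos θ + μ_s (m g cos θ + P sin θ) = m g sin θ.
Solving, P (cos θ + μ_s sin θ) = m g (sin θ − μ_s cos θ), so P = 578×0.3042/0.98 = 180 N.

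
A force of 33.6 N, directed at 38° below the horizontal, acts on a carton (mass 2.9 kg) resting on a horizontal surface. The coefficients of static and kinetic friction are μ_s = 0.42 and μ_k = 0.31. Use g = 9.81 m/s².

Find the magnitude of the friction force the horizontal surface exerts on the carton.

f ≈ 15.2 N

N = m g + P sin α = 28.45 + 33.6×sin 38° = 49.14 N.
For equilibrium, f = P cos α = 33.6×cos 38° = 26.48 N.
The static-friction limit is μ_s N = 20.64 N.
The required friction exceeds μ_s N, so the carton moves and f = μ_k N = 15.2 N.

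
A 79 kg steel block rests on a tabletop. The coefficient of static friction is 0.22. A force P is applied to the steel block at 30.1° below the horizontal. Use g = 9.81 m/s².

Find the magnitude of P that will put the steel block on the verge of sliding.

N = m g + P sin α (the push presses the steel block into the tabletop).
At impending slip, P cos α = μ_s N = μ_s (m g + P sin α).
Solving: P (cos α − μ_s sin α) = μ_s m g → P = 0.22×775/(cos 30.1° − 0.22 sin 30.1°) = 170/0.7548 = 226 N.

P ≈ 226 N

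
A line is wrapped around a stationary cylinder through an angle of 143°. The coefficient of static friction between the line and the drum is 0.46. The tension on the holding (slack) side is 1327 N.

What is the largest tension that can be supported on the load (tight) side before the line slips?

At impending slip the capstan equation gives T₂/T₁ = e^{μβ} with β in radians.
β = 143° × π/180 = 2.496 rad.
e^{μβ} = e^{0.46×2.496} = 3.152.
T₂ = T₁ · e^{μβ} = 1327 × 3.152 = 4180 N.

T_max ≈ 4180 N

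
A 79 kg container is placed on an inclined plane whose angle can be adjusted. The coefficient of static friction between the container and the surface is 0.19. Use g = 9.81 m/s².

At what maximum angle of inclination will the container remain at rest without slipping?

At the slip threshold, m g sin θ = μ_s · m g cos θ, so tan θ = μ_s.
θ_max = arctan(0.19) = 10.8°.

θ_max ≈ 10.8°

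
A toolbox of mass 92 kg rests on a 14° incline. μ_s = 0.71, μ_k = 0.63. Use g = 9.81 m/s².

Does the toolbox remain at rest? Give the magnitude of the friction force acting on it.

f ≈ 218 N

N = m g cos θ = 876 N.
Down-slope weight component: m g sin θ = 218 N.
μ_s N = 622 N.
218 ≤ 622 N, so it stays put; friction = 218 N.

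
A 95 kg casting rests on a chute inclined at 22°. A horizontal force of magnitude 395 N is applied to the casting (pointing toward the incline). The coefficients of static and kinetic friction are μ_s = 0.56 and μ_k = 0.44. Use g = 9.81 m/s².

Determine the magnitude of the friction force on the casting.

f ≈ 17.1 N (down the incline)

Resolve perpendicular to the incline: N = m g cos θ + P sin θ = 95×9.81×cos 22° + 395×sin 22° = 1012 N.
Parallel to the incline: P cos θ − m g sin θ = 366.2 − 349.1 = 17.12 N; the friction needed to balance this is 17.12 N acting down the slope.
Maximum static friction: μ_s N = 0.56 × 1012 = 566.8 N.
|f_req| = 17.12 ≤ 566.8 N → the casting is in equilibrium; friction equals the required value.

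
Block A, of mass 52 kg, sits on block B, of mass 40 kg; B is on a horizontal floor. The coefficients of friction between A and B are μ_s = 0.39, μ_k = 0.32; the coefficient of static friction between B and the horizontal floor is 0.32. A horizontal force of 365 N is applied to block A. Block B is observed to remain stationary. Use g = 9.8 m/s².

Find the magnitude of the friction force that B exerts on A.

Normal force at the A–B interface: N₁ = m_A g = 509.6 N.
So the A–B interface can sustain at most μ_s N₁ = 198.7 N of static friction.
Since P = 365 N > 198.7 N, A slides on B; the A–B friction is kinetic: f₁ = μ_k N₁ = 0.32×509.6 = 163 N.
By Newton's third law B feels 163 N forward from A. With B stationary, the floor's static friction on B balances it: f₂ = 163 N (well within μ_s(m_A+m_B)g = 288.5 N).

f ≈ 163 N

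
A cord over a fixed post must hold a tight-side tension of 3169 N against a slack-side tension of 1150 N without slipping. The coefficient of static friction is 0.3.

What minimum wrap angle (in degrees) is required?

β_min ≈ 194°

T₂/T₁ = e^{μβ} → β = ln(T₂/T₁)/μ.
β = ln(3169/1150)/0.3 = 1.014/0.3 = 3.379 rad.
In degrees: β = 3.379 × 180/π = 194°.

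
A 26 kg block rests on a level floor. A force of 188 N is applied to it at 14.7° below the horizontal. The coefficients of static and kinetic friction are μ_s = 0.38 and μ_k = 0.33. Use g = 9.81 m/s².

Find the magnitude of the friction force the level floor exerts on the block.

N = m g + P sin α = 255.1 + 188×sin 14.7° = 302.8 N.
Horizontally, friction must balance P cos α = 181.8 N.
The static-friction limit is μ_s N = 115.1 N.
The required friction exceeds μ_s N, so the block moves and f = μ_k N = 99.9 N.

f ≈ 99.9 N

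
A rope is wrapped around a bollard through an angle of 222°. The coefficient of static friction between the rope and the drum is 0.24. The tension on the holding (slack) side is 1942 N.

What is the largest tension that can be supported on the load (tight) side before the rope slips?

At impending slip the capstan equation gives T₂/T₁ = e^{μβ} with β in radians.
β = 222° × π/180 = 3.875 rad.
e^{μβ} = e^{0.24×3.875} = 2.534.
T₂ = T₁ · e^{μβ} = 1942 × 2.534 = 4920 N.

T_max ≈ 4920 N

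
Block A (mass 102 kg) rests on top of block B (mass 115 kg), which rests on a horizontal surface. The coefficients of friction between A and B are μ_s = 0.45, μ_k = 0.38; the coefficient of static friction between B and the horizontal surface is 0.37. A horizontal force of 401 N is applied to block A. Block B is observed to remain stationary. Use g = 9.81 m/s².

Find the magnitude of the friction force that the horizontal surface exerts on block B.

f ≈ 401 N

Between the blocks, N₁ = m_A g = 1001 N.
Maximum static friction on A from B: μ_s N₁ = 0.45×1001 = 450.3 N.
P = 401 N is within that limit, so A and B move together (both at rest); the A–B friction is simply f₁ = P = 401 N.
By Newton's third law B feels 401 N forward from A. With B stationary, the floor's static friction on B balances it: f₂ = 401 N (well within μ_s(m_A+m_B)g = 787.6 N).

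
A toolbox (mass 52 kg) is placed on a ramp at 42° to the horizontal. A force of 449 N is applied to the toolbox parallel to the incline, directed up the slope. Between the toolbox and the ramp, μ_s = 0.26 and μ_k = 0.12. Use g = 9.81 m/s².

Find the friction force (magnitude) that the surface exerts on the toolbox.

Perpendicular to the surface, N = m g cos θ = 52·9.81·cos 42° = 379.1 N.
The friction needed for equilibrium is m g sin θ − P = 341.3 − 449 = -107.7 N, measured positive up-slope.
The static-friction ceiling is μ_s N = 0.26 × 379.1 = 98.56 N.
Since |-107.7| > 98.56 N, static friction cannot hold it; the toolbox slides up the incline and kinetic friction applies: f = μ_k N = 0.12 × 379.1 = 45.5 N.

f ≈ 45.5 N (down the incline)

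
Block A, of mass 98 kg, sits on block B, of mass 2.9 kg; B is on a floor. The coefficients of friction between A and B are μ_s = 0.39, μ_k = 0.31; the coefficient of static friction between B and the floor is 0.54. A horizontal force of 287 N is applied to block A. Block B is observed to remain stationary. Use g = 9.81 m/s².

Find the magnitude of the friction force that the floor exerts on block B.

f ≈ 287 N

Normal force at the A–B interface: N₁ = m_A g = 961.4 N.
So the A–B interface can sustain at most μ_s N₁ = 374.9 N of static friction.
P = 287 N is within that limit, so A and B move together (both at rest); the A–B friction is simply f₁ = P = 287 N.
By Newton's third law B feels 287 N forward from A. With B stationary, the floor's static friction on B balances it: f₂ = 287 N (well within μ_s(m_A+m_B)g = 534.5 N).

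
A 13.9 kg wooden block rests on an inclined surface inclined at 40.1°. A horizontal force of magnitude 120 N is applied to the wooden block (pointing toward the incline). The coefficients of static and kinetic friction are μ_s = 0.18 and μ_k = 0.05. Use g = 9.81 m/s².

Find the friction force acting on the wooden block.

f ≈ 3.96 N (down the incline)

Resolve perpendicular to the incline: N = m g cos θ + P sin θ = 13.9×9.81×cos 40.1° + 120×sin 40.1° = 181.6 N.
Parallel to the incline: P cos θ − m g sin θ = 91.79 − 87.83 = 3.959 N; the friction needed to balance this is 3.959 N acting down the slope.
The limit of static friction is μ_s N = 32.69 N.
Since 3.959 N is within the 32.69 N limit, the wooden block stays put and friction is exactly 3.96 N.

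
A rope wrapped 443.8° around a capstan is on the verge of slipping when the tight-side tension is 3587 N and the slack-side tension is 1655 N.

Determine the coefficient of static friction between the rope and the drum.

μ ≈ 0.0999

T₂/T₁ = e^{μβ} → μ = ln(T₂/T₁)/β.
β = 443.8° = 7.746 rad.
μ = ln(3587/1655)/7.746 = ln(2.167)/7.746 = 0.0999.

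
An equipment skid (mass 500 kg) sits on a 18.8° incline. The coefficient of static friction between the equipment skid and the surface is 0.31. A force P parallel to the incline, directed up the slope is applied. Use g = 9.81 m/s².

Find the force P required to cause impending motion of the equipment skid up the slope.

P ≈ 3020 N

At impending motion up the slope, friction acts down-slope at its limit: f = μ_s N.
P is parallel to the surface, so N = m g cos θ = 4640 N.
Along the incline: P = m g sin θ + μ_s N = 1580 + 0.31×4640 = 3020 N.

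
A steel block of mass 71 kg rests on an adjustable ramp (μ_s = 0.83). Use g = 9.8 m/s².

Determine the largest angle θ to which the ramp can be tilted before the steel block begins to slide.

At the slip threshold, m g sin θ = μ_s · m g cos θ, so tan θ = μ_s.
θ_max = arctan(0.83) = 39.7°.

θ_max ≈ 39.7°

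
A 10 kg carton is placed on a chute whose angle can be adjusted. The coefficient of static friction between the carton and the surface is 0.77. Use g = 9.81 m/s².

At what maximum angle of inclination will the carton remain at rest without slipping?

At the slip threshold, m g sin θ = μ_s · m g cos θ, so tan θ = μ_s.
θ_max = arctan(0.77) = 37.6°.

θ_max ≈ 37.6°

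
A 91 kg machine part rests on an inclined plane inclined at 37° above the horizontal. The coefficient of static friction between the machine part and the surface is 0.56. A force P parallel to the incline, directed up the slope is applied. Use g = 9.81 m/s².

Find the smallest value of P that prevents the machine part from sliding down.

P_min ≈ 138 N

The machine part tends to slide down (tan θ > μ_s), so at the point of impending slip friction acts up-slope at its limit: f = μ_s N.
P is parallel to the surface, so N = m g cos θ = 713 N.
Along the incline: P + μ_s N = m g sin θ, so P = 537 − 0.56×713 = 138 N.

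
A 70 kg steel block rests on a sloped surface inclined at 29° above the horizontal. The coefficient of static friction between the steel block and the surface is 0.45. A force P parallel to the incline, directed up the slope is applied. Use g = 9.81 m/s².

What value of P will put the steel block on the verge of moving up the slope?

At impending motion up the slope, friction acts down-slope at its limit: f = μ_s N.
P is parallel to the surface, so N = m g cos θ = 601 N.
Along the incline: P = m g sin θ + μ_s N = 333 + 0.45×601 = 603 N.

P ≈ 603 N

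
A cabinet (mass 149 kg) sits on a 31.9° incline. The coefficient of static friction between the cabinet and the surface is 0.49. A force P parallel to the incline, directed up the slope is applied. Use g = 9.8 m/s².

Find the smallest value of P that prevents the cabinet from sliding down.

P_min ≈ 164 N

The cabinet tends to slide down (tan θ > μ_s), so at the point of impending slip friction acts up-slope at its limit: f = μ_s N.
P is parallel to the surface, so N = m g cos θ = 1240 N.
Along the incline: P + μ_s N = m g sin θ, so P = 772 − 0.49×1240 = 164 N.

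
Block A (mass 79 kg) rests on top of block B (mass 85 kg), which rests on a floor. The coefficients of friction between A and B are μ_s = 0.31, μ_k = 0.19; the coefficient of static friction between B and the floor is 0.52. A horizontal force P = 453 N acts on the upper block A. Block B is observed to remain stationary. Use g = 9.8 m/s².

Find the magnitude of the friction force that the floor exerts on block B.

Normal force at the A–B interface: N₁ = m_A g = 774.2 N.
So the A–B interface can sustain at most μ_s N₁ = 240 N of static friction.
P = 453 N exceeds that limit, so A slips over B and the interface friction becomes kinetic: f₁ = μ_k N₁ = 0.19×774.2 = 147 N.
By Newton's third law B feels 147 N forward from A. With B stationary, the floor's static friction on B balances it: f₂ = 147 N (well within μ_s(m_A+m_B)g = 835.7 N).

f ≈ 147 N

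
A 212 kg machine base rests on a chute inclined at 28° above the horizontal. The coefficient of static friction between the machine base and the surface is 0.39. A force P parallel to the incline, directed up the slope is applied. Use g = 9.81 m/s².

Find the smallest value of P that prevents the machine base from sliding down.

The machine base tends to slide down (tan θ > μ_s), so at the point of impending slip friction acts up-slope at its limit: f = μ_s N.
P is parallel to the surface, so N = m g cos θ = 1840 N.
Along the incline: P + μ_s N = m g sin θ, so P = 976 − 0.39×1840 = 260 N.

P_min ≈ 260 N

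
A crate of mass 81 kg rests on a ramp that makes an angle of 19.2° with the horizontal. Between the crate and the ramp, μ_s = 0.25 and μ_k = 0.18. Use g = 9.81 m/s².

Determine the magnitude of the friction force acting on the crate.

Normal force: N = m g cos θ = 81 × 9.81 × cos 19.2° = 750.4 N.
Along the slope the weight component is m g sin θ = 261.3 N; friction must supply exactly this, acting up-slope.
Static friction can supply at most μ_s N = 187.6 N.
|261.3| exceeds 187.6 N, so the crate slips down-slope; friction is kinetic, f = μ_k N = 0.18×750.4 = 135 N.

f ≈ 135 N (up the incline)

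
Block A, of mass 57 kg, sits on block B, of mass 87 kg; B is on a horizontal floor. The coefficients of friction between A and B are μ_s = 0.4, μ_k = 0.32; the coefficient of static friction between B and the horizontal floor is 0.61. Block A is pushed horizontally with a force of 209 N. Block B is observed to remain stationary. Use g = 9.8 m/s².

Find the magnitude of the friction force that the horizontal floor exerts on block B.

f ≈ 209 N

The normal force B exerts on A is simply A's weight, N₁ = 558.6 N.
Maximum static friction on A from B: μ_s N₁ = 0.4×558.6 = 223.4 N.
P = 209 N is within that limit, so A and B move together (both at rest); the A–B friction is simply f₁ = P = 209 N.
By Newton's third law B feels 209 N forward from A. With B stationary, the floor's static friction on B balances it: f₂ = 209 N (well within μ_s(m_A+m_B)g = 860.8 N).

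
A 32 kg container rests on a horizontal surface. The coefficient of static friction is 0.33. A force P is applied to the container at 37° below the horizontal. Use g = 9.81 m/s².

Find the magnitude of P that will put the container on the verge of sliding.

N = m g + P sin α (the push presses the container into the horizontal surface).
At impending slip, P cos α = μ_s N = μ_s (m g + P sin α).
Solving: P (cos α − μ_s sin α) = μ_s m g → P = 0.33×314/(cos 37° − 0.33 sin 37°) = 104/0.6 = 173 N.

P ≈ 173 N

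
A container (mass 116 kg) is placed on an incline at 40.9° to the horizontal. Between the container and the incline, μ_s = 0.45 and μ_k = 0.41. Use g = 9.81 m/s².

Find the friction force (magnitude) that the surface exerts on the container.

Normal force: N = m g cos θ = 116 × 9.81 × cos 40.9° = 860.1 N.
Along the slope the weight component is m g sin θ = 745.1 N; friction must supply exactly this, acting up-slope.
Static friction can supply at most μ_s N = 387.1 N.
|745.1| exceeds 387.1 N, so the container slips down-slope; friction is kinetic, f = μ_k N = 0.41×860.1 = 353 N.

f ≈ 353 N (up the incline)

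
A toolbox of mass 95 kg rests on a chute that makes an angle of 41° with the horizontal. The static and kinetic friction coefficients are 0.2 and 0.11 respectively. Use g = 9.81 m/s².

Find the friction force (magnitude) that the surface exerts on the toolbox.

Perpendicular to the surface, N = m g cos θ = 95·9.81·cos 41° = 703.4 N.
For equilibrium along the incline, friction must balance the weight component: f = m g sin θ = 611.4 N up the slope.
Static friction can supply at most μ_s N = 140.7 N.
Since |611.4| > 140.7 N, static friction cannot hold it; the toolbox slides down the incline and kinetic friction applies: f = μ_k N = 0.11 × 703.4 = 77.4 N.

f ≈ 77.4 N (up the incline)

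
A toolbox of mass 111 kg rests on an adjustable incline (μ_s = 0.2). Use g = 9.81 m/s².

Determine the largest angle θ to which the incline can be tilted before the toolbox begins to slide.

At the slip threshold, m g sin θ = μ_s · m g cos θ, so tan θ = μ_s.
θ_max = arctan(0.2) = 11.3°.

θ_max ≈ 11.3°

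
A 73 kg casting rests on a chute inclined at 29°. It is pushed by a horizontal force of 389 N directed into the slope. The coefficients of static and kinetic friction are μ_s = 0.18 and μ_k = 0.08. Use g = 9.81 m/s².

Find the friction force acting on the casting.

f ≈ 6.96 N (up the incline)

Resolve perpendicular to the incline: N = m g cos θ + P sin θ = 73×9.81×cos 29° + 389×sin 29° = 814.9 N.
Along the incline, the net driving force (taking up-slope positive) is P cos θ − m g sin θ = 340.2 − 347.2 = -6.96 N, so equilibrium requires friction f = 6.96 N (up-slope).
The limit of static friction is μ_s N = 146.7 N.
Since 6.96 N is within the 146.7 N limit, the casting stays put and friction is exactly 6.96 N.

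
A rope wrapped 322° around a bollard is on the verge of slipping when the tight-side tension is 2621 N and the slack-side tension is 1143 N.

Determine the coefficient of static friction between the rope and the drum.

μ ≈ 0.148

T₂/T₁ = e^{μβ} → μ = ln(T₂/T₁)/β.
β = 322° = 5.62 rad.
μ = ln(2621/1143)/5.62 = ln(2.293)/5.62 = 0.148.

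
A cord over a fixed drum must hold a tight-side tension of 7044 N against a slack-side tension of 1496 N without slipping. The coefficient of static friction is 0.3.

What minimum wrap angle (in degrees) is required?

T₂/T₁ = e^{μβ} → β = ln(T₂/T₁)/μ.
β = ln(7044/1496)/0.3 = 1.549/0.3 = 5.165 rad.
In degrees: β = 5.165 × 180/π = 296°.

β_min ≈ 296°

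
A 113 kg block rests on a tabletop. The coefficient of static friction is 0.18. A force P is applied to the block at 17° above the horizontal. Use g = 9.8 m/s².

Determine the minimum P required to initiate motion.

N = m g − P sin α (the pull lifts the block).
At impending slip, P cos α = μ_s N = μ_s (m g − P sin α).
Solving: P (cos α + μ_s sin α) = μ_s m g → P = 0.18×1110/(cos 17° + 0.18 sin 17°) = 199/1.009 = 198 N.

P ≈ 198 N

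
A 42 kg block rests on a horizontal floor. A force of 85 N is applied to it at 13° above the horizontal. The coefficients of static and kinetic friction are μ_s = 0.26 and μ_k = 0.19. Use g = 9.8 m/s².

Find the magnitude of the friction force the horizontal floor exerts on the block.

f ≈ 82.8 N

Vertical equilibrium gives N = m g − P sin α = 392.5 N.
The horizontal driving force is P cos α = 82.82 N, so equilibrium needs friction f = 82.82 N.
The static-friction limit is μ_s N = 102 N.
Since 82.82 N does not exceed the limit, the block stays at rest and f = 82.8 N.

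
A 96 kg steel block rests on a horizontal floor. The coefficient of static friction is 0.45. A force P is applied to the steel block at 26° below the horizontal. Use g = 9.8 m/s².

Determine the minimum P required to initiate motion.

P ≈ 603 N

N = m g + P sin α (the push presses the steel block into the horizontal floor).
At impending slip, P cos α = μ_s N = μ_s (m g + P sin α).
Solving: P (cos α − μ_s sin α) = μ_s m g → P = 0.45×941/(cos 26° − 0.45 sin 26°) = 423/0.7015 = 603 N.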